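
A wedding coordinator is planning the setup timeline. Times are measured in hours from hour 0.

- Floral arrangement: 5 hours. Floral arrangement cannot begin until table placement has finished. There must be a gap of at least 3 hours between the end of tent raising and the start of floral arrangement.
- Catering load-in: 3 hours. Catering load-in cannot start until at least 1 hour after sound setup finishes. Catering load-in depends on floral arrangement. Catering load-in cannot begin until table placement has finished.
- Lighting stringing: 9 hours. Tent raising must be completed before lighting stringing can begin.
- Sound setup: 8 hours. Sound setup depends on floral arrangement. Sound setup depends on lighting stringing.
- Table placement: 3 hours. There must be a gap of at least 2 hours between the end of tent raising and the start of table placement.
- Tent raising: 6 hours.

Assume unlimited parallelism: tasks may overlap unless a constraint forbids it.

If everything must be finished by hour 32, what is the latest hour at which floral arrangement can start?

Nothing follows catering load-in; the deadline of hour 32 is its only limit. It must start by 32 − 3 = hour 29.
Sound setup must finish before catering load-in (must start by hour 29, minus 1-hour gap → hour 28). With an 8-hour duration, sound setup must start by 28 − 8 = hour 20.
Floral arrangement must finish in time for sound setup (must start by hour 20); catering load-in (must start by hour 29). The tightest is hour 20, so floral arrangement must start by 20 − 5 = hour 15.

15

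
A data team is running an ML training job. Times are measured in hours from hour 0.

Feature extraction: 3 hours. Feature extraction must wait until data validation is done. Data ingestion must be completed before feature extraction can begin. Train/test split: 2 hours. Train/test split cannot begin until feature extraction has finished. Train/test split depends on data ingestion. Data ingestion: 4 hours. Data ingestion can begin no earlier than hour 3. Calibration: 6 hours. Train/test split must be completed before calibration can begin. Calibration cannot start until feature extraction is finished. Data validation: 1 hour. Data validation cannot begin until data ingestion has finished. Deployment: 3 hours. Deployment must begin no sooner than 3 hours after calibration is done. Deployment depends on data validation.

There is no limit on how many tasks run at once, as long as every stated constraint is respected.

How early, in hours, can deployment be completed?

Data ingestion waits on its own release at hour 3, so it starts at hour 3 and finishes at 3 + 4 = hour 7.
Data validation waits on data ingestion (finishes hour 7), so it starts at hour 7 and finishes at 7 + 1 = hour 8.
Feature extraction needs all of data validation (finishes hour 8); data ingestion (finishes hour 7). That puts its earliest start at hour 8; it finishes at 8 + 3 = hour 11.
Train/test split has to wait for feature extraction (finishes hour 11); data ingestion (finishes hour 7). The latest of these is hour 11, so train/test split runs hour 11 to 11 + 2 = hour 13.
Calibration cannot start until train/test split (finishes hour 13); feature extraction (finishes hour 11). The controlling bound is hour 13, so calibration finishes at 13 + 6 = hour 19.
Deployment has to wait for calibration (finishes hour 19, plus 3-hour gap → hour 22); data validation (finishes hour 8). The latest of these is hour 22, so deployment runs hour 22 to 22 + 3 = hour 25.

25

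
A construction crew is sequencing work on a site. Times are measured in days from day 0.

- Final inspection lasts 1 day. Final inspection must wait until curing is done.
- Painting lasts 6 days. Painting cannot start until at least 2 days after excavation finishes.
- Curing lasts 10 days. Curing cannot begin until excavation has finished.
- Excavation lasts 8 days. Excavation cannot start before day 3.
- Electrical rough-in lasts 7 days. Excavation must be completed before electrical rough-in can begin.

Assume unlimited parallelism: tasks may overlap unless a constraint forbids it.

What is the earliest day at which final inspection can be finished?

After its own release at day 3, excavation can start at day 3 and finishes at day 11.
After excavation (finishes day 11), curing can start at day 11 and finishes at day 21.
Final inspection waits on curing (finishes day 21), so it starts at day 21 and finishes at 21 + 1 = day 22.

22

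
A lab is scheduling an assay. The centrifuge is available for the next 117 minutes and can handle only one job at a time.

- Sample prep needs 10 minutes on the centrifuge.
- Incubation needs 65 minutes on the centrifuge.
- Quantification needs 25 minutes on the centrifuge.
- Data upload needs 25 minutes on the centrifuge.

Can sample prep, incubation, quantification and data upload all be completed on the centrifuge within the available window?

No

Running back to back, the jobs need 10 + 65 + 25 + 25 = 125 minutes on the centrifuge.
Since 125 > 117, they cannot all fit.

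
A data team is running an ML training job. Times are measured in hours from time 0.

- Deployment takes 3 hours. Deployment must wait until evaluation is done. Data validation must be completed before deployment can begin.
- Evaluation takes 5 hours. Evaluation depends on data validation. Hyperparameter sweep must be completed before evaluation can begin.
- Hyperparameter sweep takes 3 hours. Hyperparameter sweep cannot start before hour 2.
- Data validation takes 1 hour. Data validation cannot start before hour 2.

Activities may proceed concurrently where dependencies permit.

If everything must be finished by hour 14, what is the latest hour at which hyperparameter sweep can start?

To finish by hour 14, deployment (duration 3) must start no later than hour 11.
Since deployment (must start by hour 11) depends on it, evaluation must finish by hour 11. Backing off its 5-hour duration gives a latest start of hour 6.
Hyperparameter sweep must finish before evaluation (must start by hour 6). With a 3-hour duration, hyperparameter sweep must start by 6 − 3 = hour 3.

3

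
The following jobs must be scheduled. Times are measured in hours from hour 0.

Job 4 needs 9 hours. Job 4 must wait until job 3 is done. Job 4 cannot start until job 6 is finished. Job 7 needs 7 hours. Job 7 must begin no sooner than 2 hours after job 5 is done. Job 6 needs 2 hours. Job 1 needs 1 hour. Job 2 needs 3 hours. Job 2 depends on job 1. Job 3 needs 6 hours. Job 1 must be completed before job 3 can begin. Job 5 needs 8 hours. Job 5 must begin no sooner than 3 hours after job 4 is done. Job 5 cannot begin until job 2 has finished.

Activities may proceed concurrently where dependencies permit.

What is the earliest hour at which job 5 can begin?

19

Nothing blocks job 6, so it runs from hour 0 to hour 2.
Job 1 can start immediately at hour 0; it finishes at hour 1.
After job 1 (finishes hour 1), job 3 can start at hour 1 and finishes at hour 7.
For job 4: job 3 (finishes hour 7); job 6 (finishes hour 2). Taking the maximum gives a start of hour 7, and it finishes at 7 + 9 = hour 16.
Job 2 cannot begin until job 1 (finishes hour 1). It runs from hour 1 to 1 + 3 = hour 4.
Job 5 waits on job 4 (finishes hour 16, plus 3-hour gap → hour 19); job 2 (finishes hour 4). The latest of these is hour 19, which is the earliest job 5 can start.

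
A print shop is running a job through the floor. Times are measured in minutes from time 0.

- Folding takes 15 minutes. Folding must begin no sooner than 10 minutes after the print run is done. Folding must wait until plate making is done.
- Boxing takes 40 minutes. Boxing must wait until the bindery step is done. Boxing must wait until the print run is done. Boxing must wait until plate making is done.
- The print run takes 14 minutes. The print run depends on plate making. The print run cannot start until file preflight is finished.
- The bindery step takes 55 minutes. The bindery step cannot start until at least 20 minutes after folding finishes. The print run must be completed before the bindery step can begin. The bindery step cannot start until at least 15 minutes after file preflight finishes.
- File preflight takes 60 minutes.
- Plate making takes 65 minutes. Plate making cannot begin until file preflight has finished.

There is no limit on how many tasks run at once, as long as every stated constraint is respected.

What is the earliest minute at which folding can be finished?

File preflight can start immediately at minute 0; it finishes at minute 60.
After file preflight (finishes minute 60), plate making can start at minute 60 and finishes at minute 125.
The print run cannot start until plate making (finishes minute 125); file preflight (finishes minute 60). The controlling bound is minute 125, so the print run finishes at 125 + 14 = minute 139.
For folding: the print run (finishes minute 139, plus 10-minute gap → minute 149); plate making (finishes minute 125). Taking the maximum gives a start of minute 149, and it finishes at 149 + 15 = minute 164.

164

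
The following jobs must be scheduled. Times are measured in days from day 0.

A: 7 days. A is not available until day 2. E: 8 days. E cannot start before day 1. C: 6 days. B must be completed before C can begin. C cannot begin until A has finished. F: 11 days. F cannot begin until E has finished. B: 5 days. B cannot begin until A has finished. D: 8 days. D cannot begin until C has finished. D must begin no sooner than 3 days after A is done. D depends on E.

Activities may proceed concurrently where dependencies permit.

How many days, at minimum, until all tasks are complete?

E waits on its own release at day 1, so it starts at day 1 and finishes at 1 + 8 = day 9.
F cannot begin until E (finishes day 9). It runs from day 9 to 9 + 11 = day 20.
A cannot begin until its own release at day 2. It runs from day 2 to 2 + 7 = day 9.
After A (finishes day 9), B can start at day 9 and finishes at day 14.
C needs all of B (finishes day 14); A (finishes day 9). That puts its earliest start at day 14; it finishes at 14 + 6 = day 20.
D cannot start until C (finishes day 20); A (finishes day 9, plus 3-day gap → day 12); E (finishes day 9). The controlling bound is day 20, so D finishes at 20 + 8 = day 28.
All tasks are finished once the last one completes. Finish times: A at 9, B at 14, C at 20, D at 28, E at 9, F at 20. The latest is day 28.

28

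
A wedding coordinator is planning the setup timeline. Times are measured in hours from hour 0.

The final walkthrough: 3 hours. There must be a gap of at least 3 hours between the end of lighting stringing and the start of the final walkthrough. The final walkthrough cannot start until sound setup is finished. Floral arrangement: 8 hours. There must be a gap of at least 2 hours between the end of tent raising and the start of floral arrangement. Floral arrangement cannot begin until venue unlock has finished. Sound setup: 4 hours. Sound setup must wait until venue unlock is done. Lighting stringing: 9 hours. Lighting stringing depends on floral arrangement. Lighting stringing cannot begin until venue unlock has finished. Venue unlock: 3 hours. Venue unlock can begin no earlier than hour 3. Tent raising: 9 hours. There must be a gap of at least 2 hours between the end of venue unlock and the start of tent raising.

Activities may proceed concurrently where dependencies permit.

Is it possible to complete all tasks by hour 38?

No

After its own release at hour 3, venue unlock can start at hour 3 and finishes at hour 6.
Sound setup waits on venue unlock (finishes hour 6), so it starts at hour 6 and finishes at 6 + 4 = hour 10.
Tent raising waits on venue unlock (finishes hour 6, plus 2-hour gap → hour 8), so it starts at hour 8 and finishes at 8 + 9 = hour 17.
For floral arrangement: tent raising (finishes hour 17, plus 2-hour gap → hour 19); venue unlock (finishes hour 6). Taking the maximum gives a start of hour 19, and it finishes at 19 + 8 = hour 27.
Lighting stringing needs all of floral arrangement (finishes hour 27); venue unlock (finishes hour 6). That puts its earliest start at hour 27; it finishes at 27 + 9 = hour 36.
The final walkthrough has to wait for lighting stringing (finishes hour 36, plus 3-hour gap → hour 39); sound setup (finishes hour 10). The latest of these is hour 39, so the final walkthrough runs hour 39 to 39 + 3 = hour 42.
The earliest everything can be done is hour 42, which is after the deadline of 38, so it is not possible.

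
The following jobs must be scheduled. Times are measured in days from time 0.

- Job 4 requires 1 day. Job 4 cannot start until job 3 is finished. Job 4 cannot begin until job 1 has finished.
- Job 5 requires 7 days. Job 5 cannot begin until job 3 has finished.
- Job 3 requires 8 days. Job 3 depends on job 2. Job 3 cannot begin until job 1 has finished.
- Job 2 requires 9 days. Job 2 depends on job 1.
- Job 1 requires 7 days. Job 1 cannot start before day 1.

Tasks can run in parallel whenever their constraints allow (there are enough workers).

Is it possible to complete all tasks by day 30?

No

Job 1 cannot begin until its own release at day 1. It runs from day 1 to 1 + 7 = day 8.
After job 1 (finishes day 8), job 2 can start at day 8 and finishes at day 17.
Job 3 cannot start until job 2 (finishes day 17); job 1 (finishes day 8). The controlling bound is day 17, so job 3 finishes at 17 + 8 = day 25.
Job 5 cannot begin until job 3 (finishes day 25). It runs from day 25 to 25 + 7 = day 32.
Job 4 needs all of job 3 (finishes day 25); job 1 (finishes day 8). That puts its earliest start at day 25; it finishes at 25 + 1 = day 26.
The earliest everything can be done is day 32, which is after the deadline of 30, so it is not possible.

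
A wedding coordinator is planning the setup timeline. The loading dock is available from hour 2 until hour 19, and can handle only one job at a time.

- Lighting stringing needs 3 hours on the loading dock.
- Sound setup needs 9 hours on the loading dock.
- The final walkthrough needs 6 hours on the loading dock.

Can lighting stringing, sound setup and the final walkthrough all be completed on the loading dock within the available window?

The loading dock window is 19 − 2 = 17 hours.
Running back to back, the jobs need 3 + 9 + 6 = 18 hours on the loading dock.
Since 18 > 17, they cannot all fit.

No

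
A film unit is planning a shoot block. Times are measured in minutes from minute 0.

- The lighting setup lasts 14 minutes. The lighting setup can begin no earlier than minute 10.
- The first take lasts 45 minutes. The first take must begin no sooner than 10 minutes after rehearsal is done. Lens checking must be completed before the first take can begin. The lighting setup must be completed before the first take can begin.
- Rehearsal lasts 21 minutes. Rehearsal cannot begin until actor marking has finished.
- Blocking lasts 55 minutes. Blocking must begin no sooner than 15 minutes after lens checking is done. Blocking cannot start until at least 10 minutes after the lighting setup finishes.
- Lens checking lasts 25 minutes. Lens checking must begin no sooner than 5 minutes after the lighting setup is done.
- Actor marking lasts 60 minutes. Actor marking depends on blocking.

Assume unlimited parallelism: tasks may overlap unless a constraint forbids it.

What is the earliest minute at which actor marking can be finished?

After its own release at minute 10, the lighting setup can start at minute 10 and finishes at minute 24.
Lens checking waits on the lighting setup (finishes minute 24, plus 5-minute gap → minute 29), so it starts at minute 29 and finishes at 29 + 25 = minute 54.
Blocking needs all of lens checking (finishes minute 54, plus 15-minute gap → minute 69); the lighting setup (finishes minute 24, plus 10-minute gap → minute 34). That puts its earliest start at minute 69; it finishes at 69 + 55 = minute 124.
Actor marking waits on blocking (finishes minute 124), so it starts at minute 124 and finishes at 124 + 60 = minute 184.

184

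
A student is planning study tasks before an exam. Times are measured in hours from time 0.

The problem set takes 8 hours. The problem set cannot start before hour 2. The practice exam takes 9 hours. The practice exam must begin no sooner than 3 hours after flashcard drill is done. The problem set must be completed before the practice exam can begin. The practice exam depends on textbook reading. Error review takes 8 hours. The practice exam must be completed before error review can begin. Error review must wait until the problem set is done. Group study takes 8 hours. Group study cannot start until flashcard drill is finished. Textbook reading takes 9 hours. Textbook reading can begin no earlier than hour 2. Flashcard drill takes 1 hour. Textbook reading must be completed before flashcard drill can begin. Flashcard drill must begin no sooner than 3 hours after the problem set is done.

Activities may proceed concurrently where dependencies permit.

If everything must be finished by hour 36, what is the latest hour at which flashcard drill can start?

Nothing follows error review; the deadline of hour 36 is its only limit. It must start by 36 − 8 = hour 28.
The practice exam must finish before error review (must start by hour 28). With a 9-hour duration, the practice exam must start by 28 − 9 = hour 19.
Nothing follows group study; the deadline of hour 36 is its only limit. It must start by 36 − 8 = hour 28.
Flashcard drill must finish in time for the practice exam (must start by hour 19, minus 3-hour gap → hour 16); group study (must start by hour 28). The tightest is hour 16, so flashcard drill must start by 16 − 1 = hour 15.

15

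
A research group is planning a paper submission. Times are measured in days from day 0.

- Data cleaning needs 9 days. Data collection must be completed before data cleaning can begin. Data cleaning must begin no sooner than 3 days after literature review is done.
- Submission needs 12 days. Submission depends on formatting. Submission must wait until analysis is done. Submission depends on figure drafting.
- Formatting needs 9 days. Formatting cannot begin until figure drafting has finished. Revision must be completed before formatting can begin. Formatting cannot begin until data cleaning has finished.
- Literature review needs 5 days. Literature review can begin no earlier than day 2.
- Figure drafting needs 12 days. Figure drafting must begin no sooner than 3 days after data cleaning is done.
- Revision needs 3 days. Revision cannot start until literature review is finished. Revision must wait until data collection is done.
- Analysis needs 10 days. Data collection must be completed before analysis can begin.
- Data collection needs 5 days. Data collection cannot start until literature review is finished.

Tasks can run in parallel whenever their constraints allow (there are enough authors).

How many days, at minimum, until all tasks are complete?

57

After its own release at day 2, literature review can start at day 2 and finishes at day 7.
Data collection cannot begin until literature review (finishes day 7). It runs from day 7 to 7 + 5 = day 12.
Revision has to wait for literature review (finishes day 7); data collection (finishes day 12). The latest of these is day 12, so revision runs day 12 to 12 + 3 = day 15.
After data collection (finishes day 12), analysis can start at day 12 and finishes at day 22.
Data cleaning cannot start until data collection (finishes day 12); literature review (finishes day 7, plus 3-day gap → day 10). The controlling bound is day 12, so data cleaning finishes at 12 + 9 = day 21.
Figure drafting cannot begin until data cleaning (finishes day 21, plus 3-day gap → day 24). It runs from day 24 to 24 + 12 = day 36.
For formatting: figure drafting (finishes day 36); revision (finishes day 15); data cleaning (finishes day 21). Taking the maximum gives a start of day 36, and it finishes at 36 + 9 = day 45.
For submission: formatting (finishes day 45); analysis (finishes day 22); figure drafting (finishes day 36). Taking the maximum gives a start of day 45, and it finishes at 45 + 12 = day 57.
All tasks are finished once the last one completes. Finish times: Literature review at 7, Data collection at 12, Data cleaning at 21, Analysis at 22, Figure drafting at 36, Revision at 15, Formatting at 45, Submission at 57. The latest is day 57.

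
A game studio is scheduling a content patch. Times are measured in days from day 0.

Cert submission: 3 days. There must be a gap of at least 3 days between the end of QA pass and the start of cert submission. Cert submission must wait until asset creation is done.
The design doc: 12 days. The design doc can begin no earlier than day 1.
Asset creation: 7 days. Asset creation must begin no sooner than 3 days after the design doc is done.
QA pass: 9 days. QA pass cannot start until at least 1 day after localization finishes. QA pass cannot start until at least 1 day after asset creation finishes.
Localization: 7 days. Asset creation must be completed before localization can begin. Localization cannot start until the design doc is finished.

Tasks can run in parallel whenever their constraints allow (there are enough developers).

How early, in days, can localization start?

The design doc waits on its own release at day 1, so it starts at day 1 and finishes at 1 + 12 = day 13.
After the design doc (finishes day 13, plus 3-day gap → day 16), asset creation can start at day 16 and finishes at day 23.
Localization waits on asset creation (finishes day 23); the design doc (finishes day 13). The latest of these is day 23, which is the earliest localization can start.

23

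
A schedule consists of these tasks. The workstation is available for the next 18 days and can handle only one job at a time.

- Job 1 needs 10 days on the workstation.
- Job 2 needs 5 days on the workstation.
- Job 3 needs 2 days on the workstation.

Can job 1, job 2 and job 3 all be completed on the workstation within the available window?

Yes

Running back to back, the jobs need 10 + 5 + 2 = 17 days on the workstation.
Since 17 ≤ 18, they fit within the window.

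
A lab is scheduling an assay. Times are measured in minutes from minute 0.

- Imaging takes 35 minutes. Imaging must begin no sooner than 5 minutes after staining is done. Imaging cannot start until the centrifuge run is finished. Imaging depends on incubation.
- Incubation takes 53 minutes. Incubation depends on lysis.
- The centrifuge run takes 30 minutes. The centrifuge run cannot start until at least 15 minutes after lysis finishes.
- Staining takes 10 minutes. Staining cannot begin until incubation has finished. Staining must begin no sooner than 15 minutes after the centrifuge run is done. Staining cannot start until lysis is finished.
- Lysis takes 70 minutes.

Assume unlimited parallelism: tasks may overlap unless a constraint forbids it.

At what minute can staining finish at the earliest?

140

Lysis has no prerequisites, so it starts at minute 0 and finishes at minute 70.
After lysis (finishes minute 70, plus 15-minute gap → minute 85), the centrifuge run can start at minute 85 and finishes at minute 115.
After lysis (finishes minute 70), incubation can start at minute 70 and finishes at minute 123.
Staining needs all of incubation (finishes minute 123); the centrifuge run (finishes minute 115, plus 15-minute gap → minute 130); lysis (finishes minute 70). That puts its earliest start at minute 130; it finishes at 130 + 10 = minute 140.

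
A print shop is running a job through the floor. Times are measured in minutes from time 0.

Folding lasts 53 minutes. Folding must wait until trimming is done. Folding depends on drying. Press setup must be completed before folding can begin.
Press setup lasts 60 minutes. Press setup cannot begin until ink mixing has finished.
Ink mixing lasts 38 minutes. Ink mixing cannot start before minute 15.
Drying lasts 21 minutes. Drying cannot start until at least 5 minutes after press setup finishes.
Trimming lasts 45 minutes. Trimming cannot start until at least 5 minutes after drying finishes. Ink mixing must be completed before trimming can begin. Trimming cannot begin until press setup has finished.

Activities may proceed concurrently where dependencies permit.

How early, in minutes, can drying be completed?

139

Ink mixing cannot begin until its own release at minute 15. It runs from minute 15 to 15 + 38 = minute 53.
Press setup waits on ink mixing (finishes minute 53), so it starts at minute 53 and finishes at 53 + 60 = minute 113.
After press setup (finishes minute 113, plus 5-minute gap → minute 118), drying can start at minute 118 and finishes at minute 139.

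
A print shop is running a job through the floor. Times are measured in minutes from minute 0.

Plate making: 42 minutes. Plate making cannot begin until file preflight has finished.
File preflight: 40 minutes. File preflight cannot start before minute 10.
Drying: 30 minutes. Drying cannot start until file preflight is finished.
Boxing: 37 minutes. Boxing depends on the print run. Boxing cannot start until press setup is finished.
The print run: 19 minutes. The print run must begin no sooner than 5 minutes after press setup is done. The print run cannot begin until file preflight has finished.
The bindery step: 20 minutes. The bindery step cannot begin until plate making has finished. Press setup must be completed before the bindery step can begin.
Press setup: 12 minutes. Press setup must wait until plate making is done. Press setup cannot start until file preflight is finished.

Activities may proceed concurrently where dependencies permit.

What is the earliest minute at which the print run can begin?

109

After its own release at minute 10, file preflight can start at minute 10 and finishes at minute 50.
Plate making cannot begin until file preflight (finishes minute 50). It runs from minute 50 to 50 + 42 = minute 92.
For press setup: plate making (finishes minute 92); file preflight (finishes minute 50). Taking the maximum gives a start of minute 92, and it finishes at 92 + 12 = minute 104.
The print run waits on press setup (finishes minute 104, plus 5-minute gap → minute 109); file preflight (finishes minute 50). The latest of these is minute 109, which is the earliest the print run can start.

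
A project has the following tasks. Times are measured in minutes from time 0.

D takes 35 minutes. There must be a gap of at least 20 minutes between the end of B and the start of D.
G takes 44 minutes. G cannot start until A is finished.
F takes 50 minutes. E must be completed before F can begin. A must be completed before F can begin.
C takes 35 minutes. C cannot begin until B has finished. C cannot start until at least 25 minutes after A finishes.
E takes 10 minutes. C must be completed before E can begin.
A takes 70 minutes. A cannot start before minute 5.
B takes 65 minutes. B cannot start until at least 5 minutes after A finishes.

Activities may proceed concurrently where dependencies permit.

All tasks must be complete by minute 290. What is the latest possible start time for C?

195

F must finish by minute 290; it takes 50 minutes, so it must start by 290 − 50 = minute 240.
E feeds into F (must start by minute 240); so E must finish by minute 240 and therefore start by minute 230.
Since E (must start by minute 230) depends on it, C must finish by minute 230. Backing off its 35-minute duration gives a latest start of minute 195.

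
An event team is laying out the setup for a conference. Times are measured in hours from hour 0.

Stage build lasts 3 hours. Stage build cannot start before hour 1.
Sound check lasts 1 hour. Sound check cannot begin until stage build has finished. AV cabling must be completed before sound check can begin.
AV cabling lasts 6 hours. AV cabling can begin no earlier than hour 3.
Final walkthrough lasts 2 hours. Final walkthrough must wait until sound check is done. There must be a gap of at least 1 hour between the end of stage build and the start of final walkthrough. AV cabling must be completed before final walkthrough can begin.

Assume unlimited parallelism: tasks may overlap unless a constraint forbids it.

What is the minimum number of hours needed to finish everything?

12

After its own release at hour 3, AV cabling can start at hour 3 and finishes at hour 9.
Stage build waits on its own release at hour 1, so it starts at hour 1 and finishes at 1 + 3 = hour 4.
Sound check needs all of stage build (finishes hour 4); AV cabling (finishes hour 9). That puts its earliest start at hour 9; it finishes at 9 + 1 = hour 10.
Final walkthrough has to wait for sound check (finishes hour 10); stage build (finishes hour 4, plus 1-hour gap → hour 5); AV cabling (finishes hour 9). The latest of these is hour 10, so final walkthrough runs hour 10 to 10 + 2 = hour 12.
All tasks are finished once the last one completes. Finish times: Stage build at 4, AV cabling at 9, Sound check at 10, Final walkthrough at 12. The latest is hour 12.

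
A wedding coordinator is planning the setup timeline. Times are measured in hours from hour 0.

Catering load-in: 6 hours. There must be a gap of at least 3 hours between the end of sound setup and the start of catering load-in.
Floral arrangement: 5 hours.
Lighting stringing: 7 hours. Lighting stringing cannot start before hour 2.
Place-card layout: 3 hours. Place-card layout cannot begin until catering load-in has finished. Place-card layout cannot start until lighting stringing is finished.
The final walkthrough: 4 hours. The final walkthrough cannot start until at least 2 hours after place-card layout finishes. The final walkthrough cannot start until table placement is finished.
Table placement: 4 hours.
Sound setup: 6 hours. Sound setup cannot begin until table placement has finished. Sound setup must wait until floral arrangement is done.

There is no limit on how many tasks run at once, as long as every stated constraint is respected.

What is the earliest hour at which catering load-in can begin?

14

Floral arrangement has no prerequisites, so it starts at hour 0 and finishes at hour 5.
Table placement has no prerequisites, so it starts at hour 0 and finishes at hour 4.
Sound setup needs all of table placement (finishes hour 4); floral arrangement (finishes hour 5). That puts its earliest start at hour 5; it finishes at 5 + 6 = hour 11.
Catering load-in waits on sound setup (finishes hour 11, plus 3-hour gap → hour 14), so the earliest it can start is hour 14.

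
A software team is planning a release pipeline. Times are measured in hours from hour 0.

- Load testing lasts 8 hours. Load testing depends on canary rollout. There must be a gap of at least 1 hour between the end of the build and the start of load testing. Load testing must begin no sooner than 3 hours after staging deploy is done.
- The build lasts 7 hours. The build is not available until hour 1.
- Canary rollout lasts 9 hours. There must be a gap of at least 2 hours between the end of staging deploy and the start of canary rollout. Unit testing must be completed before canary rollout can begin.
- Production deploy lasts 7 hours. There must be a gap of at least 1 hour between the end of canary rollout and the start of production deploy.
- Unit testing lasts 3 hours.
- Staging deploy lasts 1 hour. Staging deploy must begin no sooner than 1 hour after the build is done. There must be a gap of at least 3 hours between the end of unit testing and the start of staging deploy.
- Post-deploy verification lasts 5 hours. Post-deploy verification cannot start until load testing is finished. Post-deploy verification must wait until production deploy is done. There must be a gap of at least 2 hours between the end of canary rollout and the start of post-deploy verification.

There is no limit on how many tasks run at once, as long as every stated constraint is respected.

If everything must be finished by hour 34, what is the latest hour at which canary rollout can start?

12

Post-deploy verification has no dependents, so it just needs to finish by hour 34. Starting by 34 − 5 = hour 29 achieves that.
Since post-deploy verification (must start by hour 29) depends on it, load testing must finish by hour 29. Backing off its 8-hour duration gives a latest start of hour 21.
Production deploy feeds into post-deploy verification (must start by hour 29); so production deploy must finish by hour 29 and therefore start by hour 22.
Canary rollout must finish in time for load testing (must start by hour 21); production deploy (must start by hour 22, minus 1-hour gap → hour 21); post-deploy verification (must start by hour 29, minus 2-hour gap → hour 27). The tightest is hour 21, so canary rollout must start by 21 − 9 = hour 12.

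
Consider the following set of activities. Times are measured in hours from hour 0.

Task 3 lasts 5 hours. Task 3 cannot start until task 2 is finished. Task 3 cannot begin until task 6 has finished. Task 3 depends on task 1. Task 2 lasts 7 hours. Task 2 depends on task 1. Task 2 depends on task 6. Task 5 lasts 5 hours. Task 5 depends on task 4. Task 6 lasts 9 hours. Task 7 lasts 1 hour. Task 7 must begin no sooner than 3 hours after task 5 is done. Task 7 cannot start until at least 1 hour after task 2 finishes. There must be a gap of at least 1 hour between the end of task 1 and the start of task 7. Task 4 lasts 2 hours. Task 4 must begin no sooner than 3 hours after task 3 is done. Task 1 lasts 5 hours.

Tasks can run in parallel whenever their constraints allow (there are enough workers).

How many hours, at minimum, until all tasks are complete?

35

Task 6 has no prerequisites, so it starts at hour 0 and finishes at hour 9.
Nothing blocks task 1, so it runs from hour 0 to hour 5.
Task 2 cannot start until task 1 (finishes hour 5); task 6 (finishes hour 9). The controlling bound is hour 9, so task 2 finishes at 9 + 7 = hour 16.
Task 3 cannot start until task 2 (finishes hour 16); task 6 (finishes hour 9); task 1 (finishes hour 5). The controlling bound is hour 16, so task 3 finishes at 16 + 5 = hour 21.
After task 3 (finishes hour 21, plus 3-hour gap → hour 24), task 4 can start at hour 24 and finishes at hour 26.
Task 5 waits on task 4 (finishes hour 26), so it starts at hour 26 and finishes at 26 + 5 = hour 31.
Task 7 cannot start until task 5 (finishes hour 31, plus 3-hour gap → hour 34); task 2 (finishes hour 16, plus 1-hour gap → hour 17); task 1 (finishes hour 5, plus 1-hour gap → hour 6). The controlling bound is hour 34, so task 7 finishes at 34 + 1 = hour 35.
All tasks are finished once the last one completes. Finish times: Task 1 at 5, Task 2 at 16, Task 3 at 21, Task 4 at 26, Task 5 at 31, Task 6 at 9, Task 7 at 35. The latest is hour 35.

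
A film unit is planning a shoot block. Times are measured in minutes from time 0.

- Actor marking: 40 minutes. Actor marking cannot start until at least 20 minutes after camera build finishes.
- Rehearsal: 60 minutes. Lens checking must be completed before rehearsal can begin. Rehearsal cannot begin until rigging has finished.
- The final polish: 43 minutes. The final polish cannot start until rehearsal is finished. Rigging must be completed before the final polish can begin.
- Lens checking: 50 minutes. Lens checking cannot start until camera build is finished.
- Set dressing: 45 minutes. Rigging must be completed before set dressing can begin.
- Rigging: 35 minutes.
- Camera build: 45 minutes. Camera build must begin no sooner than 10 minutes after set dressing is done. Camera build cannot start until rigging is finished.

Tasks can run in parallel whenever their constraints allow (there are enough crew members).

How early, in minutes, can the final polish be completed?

Nothing blocks rigging, so it runs from minute 0 to minute 35.
Set dressing cannot begin until rigging (finishes minute 35). It runs from minute 35 to 35 + 45 = minute 80.
Camera build needs all of set dressing (finishes minute 80, plus 10-minute gap → minute 90); rigging (finishes minute 35). That puts its earliest start at minute 90; it finishes at 90 + 45 = minute 135.
After camera build (finishes minute 135), lens checking can start at minute 135 and finishes at minute 185.
Rehearsal needs all of lens checking (finishes minute 185); rigging (finishes minute 35). That puts its earliest start at minute 185; it finishes at 185 + 60 = minute 245.
The final polish cannot start until rehearsal (finishes minute 245); rigging (finishes minute 35). The controlling bound is minute 245, so the final polish finishes at 245 + 43 = minute 288.

288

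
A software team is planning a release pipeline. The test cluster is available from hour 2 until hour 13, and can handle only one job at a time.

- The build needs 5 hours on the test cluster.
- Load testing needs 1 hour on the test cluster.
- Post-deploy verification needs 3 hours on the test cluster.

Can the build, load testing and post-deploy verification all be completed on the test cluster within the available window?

Yes

The test cluster window is 13 − 2 = 11 hours.
Running back to back, the jobs need 5 + 1 + 3 = 9 hours on the test cluster.
Since 9 ≤ 11, they fit within the window.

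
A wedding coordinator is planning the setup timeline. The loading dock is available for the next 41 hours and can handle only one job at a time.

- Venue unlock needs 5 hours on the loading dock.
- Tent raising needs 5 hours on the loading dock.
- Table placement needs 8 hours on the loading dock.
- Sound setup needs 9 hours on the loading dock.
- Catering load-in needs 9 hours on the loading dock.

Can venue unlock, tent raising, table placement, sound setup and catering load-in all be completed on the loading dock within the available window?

Yes

Running back to back, the jobs need 5 + 5 + 8 + 9 + 9 = 36 hours on the loading dock.
Since 36 ≤ 41, they fit within the window.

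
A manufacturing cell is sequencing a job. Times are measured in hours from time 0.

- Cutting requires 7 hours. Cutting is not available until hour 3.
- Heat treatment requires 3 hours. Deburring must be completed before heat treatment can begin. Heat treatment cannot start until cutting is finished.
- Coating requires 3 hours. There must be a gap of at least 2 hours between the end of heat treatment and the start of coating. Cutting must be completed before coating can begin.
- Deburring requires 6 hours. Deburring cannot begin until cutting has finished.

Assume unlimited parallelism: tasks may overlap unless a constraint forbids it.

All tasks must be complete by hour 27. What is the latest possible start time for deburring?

Coating must finish by hour 27; it takes 3 hours, so it must start by 27 − 3 = hour 24.
Heat treatment has to be done before coating (must start by hour 24, minus 2-hour gap → hour 22). That means finishing by hour 22, i.e. starting by 22 − 3 = hour 19.
Since heat treatment (must start by hour 19) depends on it, deburring must finish by hour 19. Backing off its 6-hour duration gives a latest start of hour 13.

13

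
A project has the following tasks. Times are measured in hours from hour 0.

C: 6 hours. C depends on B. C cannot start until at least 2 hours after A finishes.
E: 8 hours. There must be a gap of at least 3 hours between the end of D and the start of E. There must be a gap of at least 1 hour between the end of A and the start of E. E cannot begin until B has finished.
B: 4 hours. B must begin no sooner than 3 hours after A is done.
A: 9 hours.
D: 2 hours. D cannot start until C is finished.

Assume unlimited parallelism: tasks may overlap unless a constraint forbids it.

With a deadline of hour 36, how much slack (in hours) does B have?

A has no prerequisites, so it starts at hour 0 and finishes at hour 9.
B waits on A (finishes hour 9, plus 3-hour gap → hour 12), so it starts at hour 12 and finishes at 12 + 4 = hour 16.

Working backward from the deadline:
To finish by hour 36, E (duration 8) must start no later than hour 28.
Since E (must start by hour 28, minus 3-hour gap → hour 25) depends on it, D must finish by hour 25. Backing off its 2-hour duration gives a latest start of hour 23.
C has to be done before D (must start by hour 23). That means finishing by hour 23, i.e. starting by 23 − 6 = hour 17.
B feeds C (must start by hour 17); E (must start by hour 28). Taking the minimum, B must finish by hour 17 and start by 17 − 4 = hour 13.
So B can start as early as hour 12 and as late as hour 13, giving 13 − 12 = 1 hour of slack.

1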